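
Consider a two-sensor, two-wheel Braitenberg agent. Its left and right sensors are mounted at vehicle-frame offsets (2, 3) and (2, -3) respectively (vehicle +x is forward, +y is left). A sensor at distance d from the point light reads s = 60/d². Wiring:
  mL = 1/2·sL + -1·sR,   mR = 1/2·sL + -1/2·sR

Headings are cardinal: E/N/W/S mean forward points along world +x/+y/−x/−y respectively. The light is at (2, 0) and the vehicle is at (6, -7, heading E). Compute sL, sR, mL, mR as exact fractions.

left sensor world pos  = (8, -4); dL² = 52
right sensor world pos = (8, -10); dR² = 136
sL = 60/52 = 15/13
sR = 60/136 = 15/34
mL = 1/2·sL + -1·sR = 30/221
mR = 1/2·sL + -1/2·sR = 315/884

15/13 15/34 30/221 315/884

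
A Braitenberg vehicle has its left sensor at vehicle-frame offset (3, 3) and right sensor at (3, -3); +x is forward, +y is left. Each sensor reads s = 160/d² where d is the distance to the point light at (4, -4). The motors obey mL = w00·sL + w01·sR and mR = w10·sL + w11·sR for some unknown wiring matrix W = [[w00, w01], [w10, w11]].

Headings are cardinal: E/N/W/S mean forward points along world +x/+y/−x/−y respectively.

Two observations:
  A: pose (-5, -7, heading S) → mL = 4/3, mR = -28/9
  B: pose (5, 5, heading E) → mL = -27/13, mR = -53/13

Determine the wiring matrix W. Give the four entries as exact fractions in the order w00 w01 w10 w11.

obs A: pose=(-5,-7,S) → sL=20/9, sR=8/9, mL=4/3, mR=-28/9
obs B: pose=(5,5,E) → sL=1, sR=40/13, mL=-27/13, mR=-53/13
sensor matrix S = [[20/9, 8/9], [1, 40/13]]; det S = 232/39
solve [mL_A; mL_B] = S·[w00; w01] and [mR_A; mR_B] = S·[w10; w11]:
  w00 = 1, w01 = -1, w10 = -1, w11 = -1

1 -1 -1 -1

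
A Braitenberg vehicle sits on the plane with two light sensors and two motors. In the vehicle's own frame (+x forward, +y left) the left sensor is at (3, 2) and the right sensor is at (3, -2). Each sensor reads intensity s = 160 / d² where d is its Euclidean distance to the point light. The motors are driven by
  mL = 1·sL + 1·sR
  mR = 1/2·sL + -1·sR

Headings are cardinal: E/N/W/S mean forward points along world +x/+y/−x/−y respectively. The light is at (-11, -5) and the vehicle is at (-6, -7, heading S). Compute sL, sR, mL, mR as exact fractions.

80/37 80/17 4320/629 -2280/629

left sensor world pos  = (-4, -10); dL² = 74
right sensor world pos = (-8, -10); dR² = 34
sL = 160/74 = 80/37
sR = 160/34 = 80/17
mL = 1·sL + 1·sR = 4320/629
mR = 1/2·sL + -1·sR = -2280/629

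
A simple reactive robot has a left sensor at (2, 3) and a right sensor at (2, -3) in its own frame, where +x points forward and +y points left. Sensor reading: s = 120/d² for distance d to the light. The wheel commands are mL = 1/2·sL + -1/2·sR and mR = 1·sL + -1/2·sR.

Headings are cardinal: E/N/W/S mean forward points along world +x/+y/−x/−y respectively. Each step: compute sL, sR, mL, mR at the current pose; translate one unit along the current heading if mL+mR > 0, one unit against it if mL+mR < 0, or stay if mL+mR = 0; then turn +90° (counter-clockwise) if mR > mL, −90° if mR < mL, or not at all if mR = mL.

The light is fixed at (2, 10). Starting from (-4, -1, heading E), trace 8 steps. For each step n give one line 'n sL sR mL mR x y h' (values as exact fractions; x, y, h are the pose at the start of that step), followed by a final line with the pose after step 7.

n=0: pose=(-4,-1,E); sL=3/2, sR=30/53; mL=99/212, mR=129/106; mL+mR=357/212 → advance +1; mR−mL=3/4 → turn +1·90°
n=1: pose=(-3,-1,N); sL=24/29, sR=24/17; mL=-144/493, mR=60/493; mL+mR=-84/493 → advance -1; mR−mL=12/29 → turn +1·90°
n=2: pose=(-3,-2,W); sL=60/137, sR=12/13; mL=-432/1781, mR=-42/1781; mL+mR=-474/1781 → advance -1; mR−mL=30/137 → turn +1·90°
n=3: pose=(-2,-2,S); sL=120/197, sR=24/49; mL=576/9653, mR=3516/9653; mL+mR=4092/9653 → advance +1; mR−mL=60/197 → turn +1·90°
n=4: pose=(-2,-3,E); sL=15/13, sR=6/13; mL=9/26, mR=12/13; mL+mR=33/26 → advance +1; mR−mL=15/26 → turn +1·90°
n=5: pose=(-1,-3,N); sL=120/157, sR=120/121; mL=-2160/18997, mR=5100/18997; mL+mR=2940/18997 → advance +1; mR−mL=60/157 → turn +1·90°
n=6: pose=(-1,-2,W); sL=12/25, sR=60/53; mL=-432/1325, mR=-114/1325; mL+mR=-546/1325 → advance -1; mR−mL=6/25 → turn +1·90°
n=7: pose=(0,-2,S); sL=120/197, sR=120/221; mL=1440/43537, mR=14700/43537; mL+mR=16140/43537 → advance +1; mR−mL=60/197 → turn +1·90°

0 3/2 30/53 99/212 129/106 -4 -1 E
1 24/29 24/17 -144/493 60/493 -3 -1 N
2 60/137 12/13 -432/1781 -42/1781 -3 -2 W
3 120/197 24/49 576/9653 3516/9653 -2 -2 S
4 15/13 6/13 9/26 12/13 -2 -3 E
5 120/157 120/121 -2160/18997 5100/18997 -1 -3 N
6 12/25 60/53 -432/1325 -114/1325 -1 -2 W
7 120/197 120/221 1440/43537 14700/43537 0 -2 S
final 0 -3 E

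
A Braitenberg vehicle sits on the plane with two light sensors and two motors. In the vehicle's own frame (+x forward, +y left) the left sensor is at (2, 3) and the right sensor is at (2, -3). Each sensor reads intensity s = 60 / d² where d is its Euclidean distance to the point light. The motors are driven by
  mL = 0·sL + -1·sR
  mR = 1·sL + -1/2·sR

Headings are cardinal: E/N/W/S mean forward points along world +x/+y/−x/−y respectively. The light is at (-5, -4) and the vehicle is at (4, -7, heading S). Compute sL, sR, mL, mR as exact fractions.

left sensor world pos  = (7, -9); dL² = 169
right sensor world pos = (1, -9); dR² = 61
sL = 60/169 = 60/169
sR = 60/61 = 60/61
mL = 0·sL + -1·sR = -60/61
mR = 1·sL + -1/2·sR = -1410/10309

60/169 60/61 -60/61 -1410/10309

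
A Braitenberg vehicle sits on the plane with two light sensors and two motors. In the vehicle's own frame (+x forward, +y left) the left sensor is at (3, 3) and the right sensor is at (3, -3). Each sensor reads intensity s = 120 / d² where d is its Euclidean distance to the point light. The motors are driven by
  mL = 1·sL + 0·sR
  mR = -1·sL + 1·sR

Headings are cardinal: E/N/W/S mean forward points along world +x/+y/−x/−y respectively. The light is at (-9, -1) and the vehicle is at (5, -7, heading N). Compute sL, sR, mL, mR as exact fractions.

left sensor world pos  = (2, -4); dL² = 130
right sensor world pos = (8, -4); dR² = 298
sL = 120/130 = 12/13
sR = 120/298 = 60/149
mL = 1·sL + 0·sR = 12/13
mR = -1·sL + 1·sR = -1008/1937

12/13 60/149 12/13 -1008/1937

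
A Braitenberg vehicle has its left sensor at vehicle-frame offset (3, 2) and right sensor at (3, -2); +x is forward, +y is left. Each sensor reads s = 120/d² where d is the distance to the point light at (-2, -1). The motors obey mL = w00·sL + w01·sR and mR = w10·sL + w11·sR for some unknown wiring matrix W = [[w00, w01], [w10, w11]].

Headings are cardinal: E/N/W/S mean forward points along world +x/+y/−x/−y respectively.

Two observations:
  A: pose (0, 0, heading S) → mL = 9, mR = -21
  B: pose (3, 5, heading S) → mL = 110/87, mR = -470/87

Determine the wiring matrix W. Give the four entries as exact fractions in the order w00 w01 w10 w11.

obs A: pose=(0,0,S) → sL=6, sR=30, mL=9, mR=-21
obs B: pose=(3,5,S) → sL=60/29, sR=20/3, mL=110/87, mR=-470/87
sensor matrix S = [[6, 30], [60/29, 20/3]]; det S = -640/29
solve [mL_A; mL_B] = S·[w00; w01] and [mR_A; mR_B] = S·[w10; w11]:
  w00 = -1, w01 = 1/2, w10 = -1, w11 = -1/2

-1 1/2 -1 -1/2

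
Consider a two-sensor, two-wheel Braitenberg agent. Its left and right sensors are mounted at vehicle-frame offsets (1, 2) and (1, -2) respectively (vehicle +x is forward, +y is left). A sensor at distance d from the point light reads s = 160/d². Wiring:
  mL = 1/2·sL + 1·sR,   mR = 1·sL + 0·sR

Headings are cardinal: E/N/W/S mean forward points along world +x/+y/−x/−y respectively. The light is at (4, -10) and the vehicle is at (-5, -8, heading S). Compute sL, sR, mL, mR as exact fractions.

16/5 80/61 888/305 16/5

left sensor world pos  = (-3, -9); dL² = 50
right sensor world pos = (-7, -9); dR² = 122
sL = 160/50 = 16/5
sR = 160/122 = 80/61
mL = 1/2·sL + 1·sR = 888/305
mR = 1·sL + 0·sR = 16/5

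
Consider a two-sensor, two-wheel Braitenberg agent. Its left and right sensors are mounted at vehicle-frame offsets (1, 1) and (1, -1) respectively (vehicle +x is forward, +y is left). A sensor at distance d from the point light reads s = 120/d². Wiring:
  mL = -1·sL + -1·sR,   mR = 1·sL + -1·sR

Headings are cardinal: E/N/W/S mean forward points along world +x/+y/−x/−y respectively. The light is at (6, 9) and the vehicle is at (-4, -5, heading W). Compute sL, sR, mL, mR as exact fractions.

60/173 12/29 -3816/5017 -336/5017

left sensor world pos  = (-5, -6); dL² = 346
right sensor world pos = (-5, -4); dR² = 290
sL = 120/346 = 60/173
sR = 120/290 = 12/29
mL = -1·sL + -1·sR = -3816/5017
mR = 1·sL + -1·sR = -336/5017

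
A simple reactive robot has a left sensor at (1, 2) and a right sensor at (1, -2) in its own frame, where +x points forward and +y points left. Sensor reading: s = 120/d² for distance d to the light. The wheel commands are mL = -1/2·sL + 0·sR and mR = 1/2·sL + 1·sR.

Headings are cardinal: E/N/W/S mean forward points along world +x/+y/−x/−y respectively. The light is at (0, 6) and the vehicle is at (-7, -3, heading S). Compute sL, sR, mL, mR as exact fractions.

24/25 120/181 -12/25 5172/4525

left sensor world pos  = (-5, -4); dL² = 125
right sensor world pos = (-9, -4); dR² = 181
sL = 120/125 = 24/25
sR = 120/181 = 120/181
mL = -1/2·sL + 0·sR = -12/25
mR = 1/2·sL + 1·sR = 5172/4525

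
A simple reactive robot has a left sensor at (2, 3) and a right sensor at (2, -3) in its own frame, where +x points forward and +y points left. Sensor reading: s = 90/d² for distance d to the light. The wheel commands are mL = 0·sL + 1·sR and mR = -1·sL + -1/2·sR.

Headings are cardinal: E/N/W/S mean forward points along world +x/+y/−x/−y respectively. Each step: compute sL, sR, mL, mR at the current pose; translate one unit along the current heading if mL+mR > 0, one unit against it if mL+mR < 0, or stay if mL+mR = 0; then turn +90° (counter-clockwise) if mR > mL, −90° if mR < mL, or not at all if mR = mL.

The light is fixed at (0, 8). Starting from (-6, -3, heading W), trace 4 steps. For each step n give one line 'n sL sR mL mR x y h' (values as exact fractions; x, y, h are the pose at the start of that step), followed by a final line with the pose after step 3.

0 9/26 45/64 45/64 -1161/1664 -6 -3 W
1 90/181 90/97 90/97 -16875/17557 -7 -3 N
2 45/53 9/25 9/25 -2727/2650 -7 -4 E
3 90/221 90/317 90/317 -38475/70057 -8 -4 S
final -8 -3 W

n=0: pose=(-6,-3,W); sL=9/26, sR=45/64; mL=45/64, mR=-1161/1664; mL+mR=9/1664 → advance +1; mR−mL=-2331/1664 → turn -1·90°
n=1: pose=(-7,-3,N); sL=90/181, sR=90/97; mL=90/97, mR=-16875/17557; mL+mR=-585/17557 → advance -1; mR−mL=-33165/17557 → turn -1·90°
n=2: pose=(-7,-4,E); sL=45/53, sR=9/25; mL=9/25, mR=-2727/2650; mL+mR=-1773/2650 → advance -1; mR−mL=-3681/2650 → turn -1·90°
n=3: pose=(-8,-4,S); sL=90/221, sR=90/317; mL=90/317, mR=-38475/70057; mL+mR=-18585/70057 → advance -1; mR−mL=-58365/70057 → turn -1·90°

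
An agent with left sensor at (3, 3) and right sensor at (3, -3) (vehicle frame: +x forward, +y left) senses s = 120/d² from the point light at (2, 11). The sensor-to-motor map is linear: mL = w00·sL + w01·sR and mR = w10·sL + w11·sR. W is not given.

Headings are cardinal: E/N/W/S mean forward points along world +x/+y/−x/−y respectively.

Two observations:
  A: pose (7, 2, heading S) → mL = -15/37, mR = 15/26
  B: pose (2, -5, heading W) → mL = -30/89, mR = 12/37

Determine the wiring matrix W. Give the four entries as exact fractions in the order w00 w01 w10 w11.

0 -1/2 1 0

obs A: pose=(7,2,S) → sL=15/26, sR=30/37, mL=-15/37, mR=15/26
obs B: pose=(2,-5,W) → sL=12/37, sR=60/89, mL=-30/89, mR=12/37
sensor matrix S = [[15/26, 30/37], [12/37, 60/89]]; det S = 199530/1583933
solve [mL_A; mL_B] = S·[w00; w01] and [mR_A; mR_B] = S·[w10; w11]:
  w00 = 0, w01 = -1/2, w10 = 1, w11 = 0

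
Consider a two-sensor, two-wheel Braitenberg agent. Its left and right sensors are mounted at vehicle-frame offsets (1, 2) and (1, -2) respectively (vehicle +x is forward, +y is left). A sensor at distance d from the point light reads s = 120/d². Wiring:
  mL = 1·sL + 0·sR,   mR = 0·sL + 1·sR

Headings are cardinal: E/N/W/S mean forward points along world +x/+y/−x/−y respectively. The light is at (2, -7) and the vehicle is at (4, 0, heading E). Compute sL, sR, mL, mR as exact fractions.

4/3 60/17 4/3 60/17

left sensor world pos  = (5, 2); dL² = 90
right sensor world pos = (5, -2); dR² = 34
sL = 120/90 = 4/3
sR = 120/34 = 60/17
mL = 1·sL + 0·sR = 4/3
mR = 0·sL + 1·sR = 60/17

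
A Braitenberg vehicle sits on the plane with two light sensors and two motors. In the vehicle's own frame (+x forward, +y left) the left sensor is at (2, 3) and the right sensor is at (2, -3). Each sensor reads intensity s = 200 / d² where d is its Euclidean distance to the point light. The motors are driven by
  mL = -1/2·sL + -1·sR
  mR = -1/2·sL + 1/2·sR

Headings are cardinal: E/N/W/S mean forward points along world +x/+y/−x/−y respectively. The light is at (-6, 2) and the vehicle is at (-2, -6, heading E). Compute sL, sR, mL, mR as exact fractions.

200/61 200/157 -27900/9577 -9600/9577

left sensor world pos  = (0, -3); dL² = 61
right sensor world pos = (0, -9); dR² = 157
sL = 200/61 = 200/61
sR = 200/157 = 200/157
mL = -1/2·sL + -1·sR = -27900/9577
mR = -1/2·sL + 1/2·sR = -9600/9577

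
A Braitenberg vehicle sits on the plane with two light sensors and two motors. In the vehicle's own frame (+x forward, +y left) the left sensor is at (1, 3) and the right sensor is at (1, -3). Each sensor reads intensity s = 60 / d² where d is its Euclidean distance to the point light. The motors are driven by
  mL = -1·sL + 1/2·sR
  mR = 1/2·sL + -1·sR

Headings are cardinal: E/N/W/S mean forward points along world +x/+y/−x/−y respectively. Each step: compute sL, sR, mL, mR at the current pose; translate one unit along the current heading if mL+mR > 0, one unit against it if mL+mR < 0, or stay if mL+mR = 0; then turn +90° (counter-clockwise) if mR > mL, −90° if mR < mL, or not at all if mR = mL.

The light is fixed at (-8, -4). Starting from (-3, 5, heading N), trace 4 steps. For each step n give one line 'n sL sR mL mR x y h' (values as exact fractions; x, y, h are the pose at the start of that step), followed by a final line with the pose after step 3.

0 15/26 15/41 -210/533 -165/2132 -3 5 N
1 60/41 60/137 -6990/5617 1650/5617 -3 4 W
2 6/13 30/29 21/377 -303/377 -2 4 S
3 60/61 60/169 -8310/10309 1410/10309 -2 5 W
final -1 5 S

n=0: pose=(-3,5,N); sL=15/26, sR=15/41; mL=-210/533, mR=-165/2132; mL+mR=-1005/2132 → advance -1; mR−mL=675/2132 → turn +1·90°
n=1: pose=(-3,4,W); sL=60/41, sR=60/137; mL=-6990/5617, mR=1650/5617; mL+mR=-5340/5617 → advance -1; mR−mL=8640/5617 → turn +1·90°
n=2: pose=(-2,4,S); sL=6/13, sR=30/29; mL=21/377, mR=-303/377; mL+mR=-282/377 → advance -1; mR−mL=-324/377 → turn -1·90°
n=3: pose=(-2,5,W); sL=60/61, sR=60/169; mL=-8310/10309, mR=1410/10309; mL+mR=-6900/10309 → advance -1; mR−mL=9720/10309 → turn +1·90°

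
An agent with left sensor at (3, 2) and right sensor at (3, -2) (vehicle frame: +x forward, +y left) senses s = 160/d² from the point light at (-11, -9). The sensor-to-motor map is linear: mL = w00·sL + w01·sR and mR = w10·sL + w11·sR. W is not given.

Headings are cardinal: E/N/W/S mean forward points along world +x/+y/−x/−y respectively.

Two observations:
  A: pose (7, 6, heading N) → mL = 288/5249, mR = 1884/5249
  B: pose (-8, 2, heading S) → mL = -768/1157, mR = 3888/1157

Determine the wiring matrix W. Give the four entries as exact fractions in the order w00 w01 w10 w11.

obs A: pose=(7,6,N) → sL=8/29, sR=40/181, mL=288/5249, mR=1884/5249
obs B: pose=(-8,2,S) → sL=160/89, sR=32/13, mL=-768/1157, mR=3888/1157
sensor matrix S = [[8/29, 40/181], [160/89, 32/13]]; det S = 1711104/6073093
solve [mL_A; mL_B] = S·[w00; w01] and [mR_A; mR_B] = S·[w10; w11]:
  w00 = 1, w01 = -1, w10 = 1/2, w11 = 1

1 -1 1/2 1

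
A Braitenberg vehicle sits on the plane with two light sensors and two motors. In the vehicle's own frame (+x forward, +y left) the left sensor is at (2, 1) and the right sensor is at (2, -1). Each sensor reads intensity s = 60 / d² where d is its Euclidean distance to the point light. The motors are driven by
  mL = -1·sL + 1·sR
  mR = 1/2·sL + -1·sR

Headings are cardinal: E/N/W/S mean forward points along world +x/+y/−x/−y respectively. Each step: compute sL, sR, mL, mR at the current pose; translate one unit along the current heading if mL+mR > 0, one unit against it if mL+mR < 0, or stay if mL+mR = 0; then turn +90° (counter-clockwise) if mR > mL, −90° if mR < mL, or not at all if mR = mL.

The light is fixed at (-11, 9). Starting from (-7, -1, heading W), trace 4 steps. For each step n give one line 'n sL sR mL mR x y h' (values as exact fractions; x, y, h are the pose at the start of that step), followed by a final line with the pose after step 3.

n=0: pose=(-7,-1,W); sL=12/25, sR=12/17; mL=96/425, mR=-198/425; mL+mR=-6/25 → advance -1; mR−mL=-294/425 → turn -1·90°
n=1: pose=(-6,-1,N); sL=3/4, sR=3/5; mL=-3/20, mR=-9/40; mL+mR=-3/8 → advance -1; mR−mL=-3/40 → turn -1·90°
n=2: pose=(-6,-2,E); sL=60/149, sR=60/193; mL=-2640/28757, mR=-3150/28757; mL+mR=-30/149 → advance -1; mR−mL=-510/28757 → turn -1·90°
n=3: pose=(-7,-2,S); sL=30/97, sR=30/89; mL=240/8633, mR=-1575/8633; mL+mR=-15/97 → advance -1; mR−mL=-1815/8633 → turn -1·90°

0 12/25 12/17 96/425 -198/425 -7 -1 W
1 3/4 3/5 -3/20 -9/40 -6 -1 N
2 60/149 60/193 -2640/28757 -3150/28757 -6 -2 E
3 30/97 30/89 240/8633 -1575/8633 -7 -2 S
final -7 -1 W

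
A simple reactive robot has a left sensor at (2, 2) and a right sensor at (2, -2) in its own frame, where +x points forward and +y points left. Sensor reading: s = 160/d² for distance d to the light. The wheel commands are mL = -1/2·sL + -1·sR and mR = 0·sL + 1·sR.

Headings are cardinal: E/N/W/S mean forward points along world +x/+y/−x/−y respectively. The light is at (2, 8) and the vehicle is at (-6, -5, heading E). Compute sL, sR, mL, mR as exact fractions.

160/157 160/261 -46000/40977 160/261

left sensor world pos  = (-4, -3); dL² = 157
right sensor world pos = (-4, -7); dR² = 261
sL = 160/157 = 160/157
sR = 160/261 = 160/261
mL = -1/2·sL + -1·sR = -46000/40977
mR = 0·sL + 1·sR = 160/261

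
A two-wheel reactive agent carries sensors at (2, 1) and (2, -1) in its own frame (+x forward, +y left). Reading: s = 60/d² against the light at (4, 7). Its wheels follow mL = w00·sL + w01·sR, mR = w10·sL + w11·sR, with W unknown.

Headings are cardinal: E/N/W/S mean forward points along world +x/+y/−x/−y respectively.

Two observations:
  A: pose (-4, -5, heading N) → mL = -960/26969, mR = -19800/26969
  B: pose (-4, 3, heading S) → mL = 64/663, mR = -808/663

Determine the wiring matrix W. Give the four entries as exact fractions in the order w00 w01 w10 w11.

1/2 -1/2 -1 -1

obs A: pose=(-4,-5,N) → sL=60/181, sR=60/149, mL=-960/26969, mR=-19800/26969
obs B: pose=(-4,3,S) → sL=12/17, sR=20/39, mL=64/663, mR=-808/663
sensor matrix S = [[60/181, 60/149], [12/17, 20/39]]; det S = -680960/5960149
solve [mL_A; mL_B] = S·[w00; w01] and [mR_A; mR_B] = S·[w10; w11]:
  w00 = 1/2, w01 = -1/2, w10 = -1, w11 = -1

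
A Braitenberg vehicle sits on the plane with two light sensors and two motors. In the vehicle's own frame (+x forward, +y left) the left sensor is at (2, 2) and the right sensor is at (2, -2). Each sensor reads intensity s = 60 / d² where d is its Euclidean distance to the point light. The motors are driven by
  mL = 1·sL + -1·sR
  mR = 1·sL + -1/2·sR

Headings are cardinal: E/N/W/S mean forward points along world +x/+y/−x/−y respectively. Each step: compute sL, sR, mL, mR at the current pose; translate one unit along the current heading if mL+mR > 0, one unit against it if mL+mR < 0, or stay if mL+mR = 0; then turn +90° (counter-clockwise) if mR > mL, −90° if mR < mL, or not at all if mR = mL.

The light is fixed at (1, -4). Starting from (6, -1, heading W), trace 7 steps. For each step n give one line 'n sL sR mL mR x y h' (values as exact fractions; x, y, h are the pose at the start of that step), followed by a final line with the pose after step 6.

0 6 30/17 72/17 87/17 6 -1 W
1 60/37 12 -384/37 -162/37 5 -1 S
2 5/6 3/2 -2/3 1/12 5 0 E
3 60/37 60/61 1440/2257 2550/2257 4 0 N
4 6 6/5 24/5 27/5 4 1 W
5 12/5 20/3 -64/15 -14/15 3 1 S
6 3/4 15/8 -9/8 -3/16 3 2 E
final 2 2 N

n=0: pose=(6,-1,W); sL=6, sR=30/17; mL=72/17, mR=87/17; mL+mR=159/17 → advance +1; mR−mL=15/17 → turn +1·90°
n=1: pose=(5,-1,S); sL=60/37, sR=12; mL=-384/37, mR=-162/37; mL+mR=-546/37 → advance -1; mR−mL=6 → turn +1·90°
n=2: pose=(5,0,E); sL=5/6, sR=3/2; mL=-2/3, mR=1/12; mL+mR=-7/12 → advance -1; mR−mL=3/4 → turn +1·90°
n=3: pose=(4,0,N); sL=60/37, sR=60/61; mL=1440/2257, mR=2550/2257; mL+mR=3990/2257 → advance +1; mR−mL=30/61 → turn +1·90°
n=4: pose=(4,1,W); sL=6, sR=6/5; mL=24/5, mR=27/5; mL+mR=51/5 → advance +1; mR−mL=3/5 → turn +1·90°
n=5: pose=(3,1,S); sL=12/5, sR=20/3; mL=-64/15, mR=-14/15; mL+mR=-26/5 → advance -1; mR−mL=10/3 → turn +1·90°
n=6: pose=(3,2,E); sL=3/4, sR=15/8; mL=-9/8, mR=-3/16; mL+mR=-21/16 → advance -1; mR−mL=15/16 → turn +1·90°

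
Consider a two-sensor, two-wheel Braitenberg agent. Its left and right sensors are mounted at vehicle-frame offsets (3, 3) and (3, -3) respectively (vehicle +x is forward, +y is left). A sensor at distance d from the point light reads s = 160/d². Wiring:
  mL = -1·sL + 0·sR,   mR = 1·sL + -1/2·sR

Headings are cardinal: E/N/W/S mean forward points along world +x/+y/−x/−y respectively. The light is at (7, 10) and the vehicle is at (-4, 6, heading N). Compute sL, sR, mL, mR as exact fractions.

160/197 32/13 -160/197 -1072/2561

left sensor world pos  = (-7, 9); dL² = 197
right sensor world pos = (-1, 9); dR² = 65
sL = 160/197 = 160/197
sR = 160/65 = 32/13
mL = -1·sL + 0·sR = -160/197
mR = 1·sL + -1/2·sR = -1072/2561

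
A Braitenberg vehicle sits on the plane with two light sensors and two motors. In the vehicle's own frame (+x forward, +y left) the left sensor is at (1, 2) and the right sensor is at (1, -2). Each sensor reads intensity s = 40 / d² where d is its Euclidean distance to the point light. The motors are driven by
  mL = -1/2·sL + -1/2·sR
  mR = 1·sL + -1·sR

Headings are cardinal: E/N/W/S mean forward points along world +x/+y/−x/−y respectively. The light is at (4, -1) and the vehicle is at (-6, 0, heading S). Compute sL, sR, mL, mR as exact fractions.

left sensor world pos  = (-4, -1); dL² = 64
right sensor world pos = (-8, -1); dR² = 144
sL = 40/64 = 5/8
sR = 40/144 = 5/18
mL = -1/2·sL + -1/2·sR = -65/144
mR = 1·sL + -1·sR = 25/72

5/8 5/18 -65/144 25/72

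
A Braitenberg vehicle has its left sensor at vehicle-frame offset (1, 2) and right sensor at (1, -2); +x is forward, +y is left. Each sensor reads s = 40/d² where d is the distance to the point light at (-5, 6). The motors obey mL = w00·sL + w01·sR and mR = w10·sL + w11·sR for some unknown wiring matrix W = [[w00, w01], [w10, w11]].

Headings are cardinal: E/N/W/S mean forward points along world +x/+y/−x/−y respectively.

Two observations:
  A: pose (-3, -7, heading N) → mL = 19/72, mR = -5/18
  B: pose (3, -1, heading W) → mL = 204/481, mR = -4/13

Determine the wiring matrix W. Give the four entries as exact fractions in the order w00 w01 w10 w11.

1/2 1/2 -1 0

obs A: pose=(-3,-7,N) → sL=5/18, sR=1/4, mL=19/72, mR=-5/18
obs B: pose=(3,-1,W) → sL=4/13, sR=20/37, mL=204/481, mR=-4/13
sensor matrix S = [[5/18, 1/4], [4/13, 20/37]]; det S = 317/4329
solve [mL_A; mL_B] = S·[w00; w01] and [mR_A; mR_B] = S·[w10; w11]:
  w00 = 1/2, w01 = 1/2, w10 = -1, w11 = 0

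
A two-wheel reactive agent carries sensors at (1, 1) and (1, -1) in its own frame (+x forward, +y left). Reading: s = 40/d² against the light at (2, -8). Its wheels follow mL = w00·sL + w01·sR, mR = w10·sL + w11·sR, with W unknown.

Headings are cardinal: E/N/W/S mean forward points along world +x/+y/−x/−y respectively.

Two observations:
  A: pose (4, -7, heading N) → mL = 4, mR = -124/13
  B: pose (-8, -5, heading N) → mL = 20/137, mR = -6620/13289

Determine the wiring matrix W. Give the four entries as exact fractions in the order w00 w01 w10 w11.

1/2 0 -1 -1/2

obs A: pose=(4,-7,N) → sL=8, sR=40/13, mL=4, mR=-124/13
obs B: pose=(-8,-5,N) → sL=40/137, sR=40/97, mL=20/137, mR=-6620/13289
sensor matrix S = [[8, 40/13], [40/137, 40/97]]; det S = 414720/172757
solve [mL_A; mL_B] = S·[w00; w01] and [mR_A; mR_B] = S·[w10; w11]:
  w00 = 1/2, w01 = 0, w10 = -1, w11 = -1/2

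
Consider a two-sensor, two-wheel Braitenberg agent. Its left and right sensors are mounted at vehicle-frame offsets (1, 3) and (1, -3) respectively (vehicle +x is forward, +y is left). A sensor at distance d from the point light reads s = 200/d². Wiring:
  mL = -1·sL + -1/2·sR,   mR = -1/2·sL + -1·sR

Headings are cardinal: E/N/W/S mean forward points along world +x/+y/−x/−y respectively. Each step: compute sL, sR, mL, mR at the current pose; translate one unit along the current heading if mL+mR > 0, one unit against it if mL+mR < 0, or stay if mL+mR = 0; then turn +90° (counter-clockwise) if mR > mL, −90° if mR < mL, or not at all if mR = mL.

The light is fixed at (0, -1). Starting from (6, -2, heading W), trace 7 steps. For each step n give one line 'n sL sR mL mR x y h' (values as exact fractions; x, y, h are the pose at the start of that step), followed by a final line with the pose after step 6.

n=0: pose=(6,-2,W); sL=200/41, sR=200/29; mL=-9900/1189, mR=-11100/1189; mL+mR=-21000/1189 → advance -1; mR−mL=-1200/1189 → turn -1·90°
n=1: pose=(7,-2,N); sL=25/2, sR=2; mL=-27/2, mR=-33/4; mL+mR=-87/4 → advance -1; mR−mL=21/4 → turn +1·90°
n=2: pose=(7,-3,W); sL=200/61, sR=200/37; mL=-13500/2257, mR=-15900/2257; mL+mR=-29400/2257 → advance -1; mR−mL=-2400/2257 → turn -1·90°
n=3: pose=(8,-3,N); sL=100/13, sR=100/61; mL=-6750/793, mR=-4350/793; mL+mR=-11100/793 → advance -1; mR−mL=2400/793 → turn +1·90°
n=4: pose=(8,-4,W); sL=40/17, sR=200/49; mL=-3660/833, mR=-4380/833; mL+mR=-8040/833 → advance -1; mR−mL=-720/833 → turn -1·90°
n=5: pose=(9,-4,N); sL=5, sR=50/37; mL=-210/37, mR=-285/74; mL+mR=-705/74 → advance -1; mR−mL=135/74 → turn +1·90°
n=6: pose=(9,-5,W); sL=200/113, sR=40/13; mL=-4860/1469, mR=-5820/1469; mL+mR=-10680/1469 → advance -1; mR−mL=-960/1469 → turn -1·90°

0 200/41 200/29 -9900/1189 -11100/1189 6 -2 W
1 25/2 2 -27/2 -33/4 7 -2 N
2 200/61 200/37 -13500/2257 -15900/2257 7 -3 W
3 100/13 100/61 -6750/793 -4350/793 8 -3 N
4 40/17 200/49 -3660/833 -4380/833 8 -4 W
5 5 50/37 -210/37 -285/74 9 -4 N
6 200/113 40/13 -4860/1469 -5820/1469 9 -5 W
final 10 -5 N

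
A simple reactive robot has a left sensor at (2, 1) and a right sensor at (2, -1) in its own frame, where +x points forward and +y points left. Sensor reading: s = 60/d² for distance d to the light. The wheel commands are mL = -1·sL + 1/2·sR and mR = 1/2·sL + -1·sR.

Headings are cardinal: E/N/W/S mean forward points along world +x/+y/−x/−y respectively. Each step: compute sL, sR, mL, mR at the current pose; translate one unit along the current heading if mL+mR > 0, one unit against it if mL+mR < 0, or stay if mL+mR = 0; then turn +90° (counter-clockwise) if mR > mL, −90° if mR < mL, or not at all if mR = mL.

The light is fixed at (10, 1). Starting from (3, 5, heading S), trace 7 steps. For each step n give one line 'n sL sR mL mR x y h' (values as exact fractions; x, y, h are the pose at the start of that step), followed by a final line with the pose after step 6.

0 3/2 15/17 -18/17 -9/68 3 5 S
1 60/61 60/41 -630/2501 -2430/2501 3 6 E
2 30/29 2/3 -61/87 -13/87 2 6 S
3 12/17 60/61 -222/1037 -654/1037 2 7 E
4 3/4 15/29 -57/116 -33/232 1 7 S
5 60/113 12/17 -342/1921 -846/1921 1 8 E
6 30/53 30/73 -1395/3869 -495/3869 0 8 S
final 0 9 E

n=0: pose=(3,5,S); sL=3/2, sR=15/17; mL=-18/17, mR=-9/68; mL+mR=-81/68 → advance -1; mR−mL=63/68 → turn +1·90°
n=1: pose=(3,6,E); sL=60/61, sR=60/41; mL=-630/2501, mR=-2430/2501; mL+mR=-3060/2501 → advance -1; mR−mL=-1800/2501 → turn -1·90°
n=2: pose=(2,6,S); sL=30/29, sR=2/3; mL=-61/87, mR=-13/87; mL+mR=-74/87 → advance -1; mR−mL=16/29 → turn +1·90°
n=3: pose=(2,7,E); sL=12/17, sR=60/61; mL=-222/1037, mR=-654/1037; mL+mR=-876/1037 → advance -1; mR−mL=-432/1037 → turn -1·90°
n=4: pose=(1,7,S); sL=3/4, sR=15/29; mL=-57/116, mR=-33/232; mL+mR=-147/232 → advance -1; mR−mL=81/232 → turn +1·90°
n=5: pose=(1,8,E); sL=60/113, sR=12/17; mL=-342/1921, mR=-846/1921; mL+mR=-1188/1921 → advance -1; mR−mL=-504/1921 → turn -1·90°
n=6: pose=(0,8,S); sL=30/53, sR=30/73; mL=-1395/3869, mR=-495/3869; mL+mR=-1890/3869 → advance -1; mR−mL=900/3869 → turn +1·90°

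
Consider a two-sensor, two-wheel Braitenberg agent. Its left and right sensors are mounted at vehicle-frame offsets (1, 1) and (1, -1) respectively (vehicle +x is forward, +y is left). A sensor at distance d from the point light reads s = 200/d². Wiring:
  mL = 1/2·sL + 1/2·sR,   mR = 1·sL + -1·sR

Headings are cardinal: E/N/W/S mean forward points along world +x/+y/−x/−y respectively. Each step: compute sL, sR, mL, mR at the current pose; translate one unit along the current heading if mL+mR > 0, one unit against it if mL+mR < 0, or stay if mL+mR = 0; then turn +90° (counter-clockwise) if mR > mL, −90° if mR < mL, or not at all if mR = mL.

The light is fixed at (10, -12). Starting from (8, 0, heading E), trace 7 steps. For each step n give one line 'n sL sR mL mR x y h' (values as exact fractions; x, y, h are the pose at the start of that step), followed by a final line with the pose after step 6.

0 20/17 100/61 1460/1037 -480/1037 8 0 E
1 200/121 8/5 984/605 32/605 9 0 S
2 25/13 50/37 1575/962 275/481 9 -1 W
3 200/153 40/29 5960/4437 -320/4437 8 -1 N
4 20/17 100/61 1460/1037 -480/1037 8 0 E
5 200/121 8/5 984/605 32/605 9 0 S
6 25/13 50/37 1575/962 275/481 9 -1 W
final 8 -1 N

n=0: pose=(8,0,E); sL=20/17, sR=100/61; mL=1460/1037, mR=-480/1037; mL+mR=980/1037 → advance +1; mR−mL=-1940/1037 → turn -1·90°
n=1: pose=(9,0,S); sL=200/121, sR=8/5; mL=984/605, mR=32/605; mL+mR=1016/605 → advance +1; mR−mL=-952/605 → turn -1·90°
n=2: pose=(9,-1,W); sL=25/13, sR=50/37; mL=1575/962, mR=275/481; mL+mR=2125/962 → advance +1; mR−mL=-1025/962 → turn -1·90°
n=3: pose=(8,-1,N); sL=200/153, sR=40/29; mL=5960/4437, mR=-320/4437; mL+mR=1880/1479 → advance +1; mR−mL=-6280/4437 → turn -1·90°
n=4: pose=(8,0,E); sL=20/17, sR=100/61; mL=1460/1037, mR=-480/1037; mL+mR=980/1037 → advance +1; mR−mL=-1940/1037 → turn -1·90°
n=5: pose=(9,0,S); sL=200/121, sR=8/5; mL=984/605, mR=32/605; mL+mR=1016/605 → advance +1; mR−mL=-952/605 → turn -1·90°
n=6: pose=(9,-1,W); sL=25/13, sR=50/37; mL=1575/962, mR=275/481; mL+mR=2125/962 → advance +1; mR−mL=-1025/962 → turn -1·90°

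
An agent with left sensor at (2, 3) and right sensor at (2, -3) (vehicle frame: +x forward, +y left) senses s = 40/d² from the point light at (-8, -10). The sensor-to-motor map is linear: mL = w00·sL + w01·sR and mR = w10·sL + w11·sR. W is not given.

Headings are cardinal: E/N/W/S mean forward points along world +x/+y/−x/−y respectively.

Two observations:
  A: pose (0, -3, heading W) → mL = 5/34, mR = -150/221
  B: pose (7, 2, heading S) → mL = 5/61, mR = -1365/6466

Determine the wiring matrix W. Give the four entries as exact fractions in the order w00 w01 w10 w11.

0 1/2 -1/2 -1

obs A: pose=(0,-3,W) → sL=10/13, sR=5/17, mL=5/34, mR=-150/221
obs B: pose=(7,2,S) → sL=5/53, sR=10/61, mL=5/61, mR=-1365/6466
sensor matrix S = [[10/13, 5/17], [5/53, 10/61]]; det S = 70275/714493
solve [mL_A; mL_B] = S·[w00; w01] and [mR_A; mR_B] = S·[w10; w11]:
  w00 = 0, w01 = 1/2, w10 = -1/2, w11 = -1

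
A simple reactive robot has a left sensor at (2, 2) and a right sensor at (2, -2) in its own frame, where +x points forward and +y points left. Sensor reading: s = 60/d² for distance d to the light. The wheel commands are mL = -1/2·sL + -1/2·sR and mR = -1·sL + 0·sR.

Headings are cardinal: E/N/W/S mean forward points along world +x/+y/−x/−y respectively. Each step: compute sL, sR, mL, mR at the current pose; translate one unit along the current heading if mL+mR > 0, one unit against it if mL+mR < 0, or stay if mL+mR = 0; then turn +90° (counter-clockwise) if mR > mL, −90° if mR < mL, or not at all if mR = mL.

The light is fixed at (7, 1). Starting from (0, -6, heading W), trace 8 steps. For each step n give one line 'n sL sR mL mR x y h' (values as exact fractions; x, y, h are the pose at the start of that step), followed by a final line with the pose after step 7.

n=0: pose=(0,-6,W); sL=10/27, sR=30/53; mL=-670/1431, mR=-10/27; mL+mR=-400/477 → advance -1; mR−mL=140/1431 → turn +1·90°
n=1: pose=(1,-6,S); sL=60/97, sR=12/29; mL=-1452/2813, mR=-60/97; mL+mR=-3192/2813 → advance -1; mR−mL=-288/2813 → turn -1·90°
n=2: pose=(1,-5,W); sL=15/32, sR=3/4; mL=-39/64, mR=-15/32; mL+mR=-69/64 → advance -1; mR−mL=9/64 → turn +1·90°
n=3: pose=(2,-5,S); sL=60/73, sR=60/113; mL=-5580/8249, mR=-60/73; mL+mR=-12360/8249 → advance -1; mR−mL=-1200/8249 → turn -1·90°
n=4: pose=(2,-4,W); sL=30/49, sR=30/29; mL=-1170/1421, mR=-30/49; mL+mR=-2040/1421 → advance -1; mR−mL=300/1421 → turn +1·90°
n=5: pose=(3,-4,S); sL=60/53, sR=12/17; mL=-828/901, mR=-60/53; mL+mR=-1848/901 → advance -1; mR−mL=-192/901 → turn -1·90°
n=6: pose=(3,-3,W); sL=5/6, sR=3/2; mL=-7/6, mR=-5/6; mL+mR=-2 → advance -1; mR−mL=1/3 → turn +1·90°
n=7: pose=(4,-3,S); sL=60/37, sR=60/61; mL=-2940/2257, mR=-60/37; mL+mR=-6600/2257 → advance -1; mR−mL=-720/2257 → turn -1·90°

0 10/27 30/53 -670/1431 -10/27 0 -6 W
1 60/97 12/29 -1452/2813 -60/97 1 -6 S
2 15/32 3/4 -39/64 -15/32 1 -5 W
3 60/73 60/113 -5580/8249 -60/73 2 -5 S
4 30/49 30/29 -1170/1421 -30/49 2 -4 W
5 60/53 12/17 -828/901 -60/53 3 -4 S
6 5/6 3/2 -7/6 -5/6 3 -3 W
7 60/37 60/61 -2940/2257 -60/37 4 -3 S
final 4 -2 W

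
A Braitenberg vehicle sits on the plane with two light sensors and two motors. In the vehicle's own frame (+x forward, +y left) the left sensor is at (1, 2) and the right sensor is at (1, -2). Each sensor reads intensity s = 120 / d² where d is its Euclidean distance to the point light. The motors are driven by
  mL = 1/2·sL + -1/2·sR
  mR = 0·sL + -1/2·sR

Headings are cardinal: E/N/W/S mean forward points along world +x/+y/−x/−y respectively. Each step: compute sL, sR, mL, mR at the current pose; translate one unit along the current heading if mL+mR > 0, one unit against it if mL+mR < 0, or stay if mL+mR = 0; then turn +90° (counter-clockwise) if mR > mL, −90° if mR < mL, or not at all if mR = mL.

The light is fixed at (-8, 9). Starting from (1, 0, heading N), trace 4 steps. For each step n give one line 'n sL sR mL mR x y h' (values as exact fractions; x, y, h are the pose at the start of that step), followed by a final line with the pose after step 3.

0 120/113 24/37 864/4181 -12/37 1 0 N
1 30/41 30/61 300/2501 -15/61 1 -1 E
2 120/221 120/157 -3840/34697 -60/157 0 -1 S
3 12/17 60/49 -216/833 -30/49 0 0 W
final 1 0 N

n=0: pose=(1,0,N); sL=120/113, sR=24/37; mL=864/4181, mR=-12/37; mL+mR=-492/4181 → advance -1; mR−mL=-60/113 → turn -1·90°
n=1: pose=(1,-1,E); sL=30/41, sR=30/61; mL=300/2501, mR=-15/61; mL+mR=-315/2501 → advance -1; mR−mL=-15/41 → turn -1·90°
n=2: pose=(0,-1,S); sL=120/221, sR=120/157; mL=-3840/34697, mR=-60/157; mL+mR=-17100/34697 → advance -1; mR−mL=-60/221 → turn -1·90°
n=3: pose=(0,0,W); sL=12/17, sR=60/49; mL=-216/833, mR=-30/49; mL+mR=-726/833 → advance -1; mR−mL=-6/17 → turn -1·90°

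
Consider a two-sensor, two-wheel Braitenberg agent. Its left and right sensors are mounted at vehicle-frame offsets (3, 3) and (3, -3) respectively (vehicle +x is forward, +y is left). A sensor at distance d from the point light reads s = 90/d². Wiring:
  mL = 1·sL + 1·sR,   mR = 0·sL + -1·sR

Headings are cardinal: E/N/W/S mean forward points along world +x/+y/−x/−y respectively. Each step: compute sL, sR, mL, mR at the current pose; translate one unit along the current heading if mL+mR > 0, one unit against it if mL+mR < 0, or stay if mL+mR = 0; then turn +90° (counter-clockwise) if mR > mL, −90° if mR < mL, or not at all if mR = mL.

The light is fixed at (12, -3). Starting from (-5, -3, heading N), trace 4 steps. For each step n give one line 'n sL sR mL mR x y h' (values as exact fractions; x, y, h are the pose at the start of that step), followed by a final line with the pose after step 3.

n=0: pose=(-5,-3,N); sL=90/409, sR=18/41; mL=11052/16769, mR=-18/41; mL+mR=90/409 → advance +1; mR−mL=-18414/16769 → turn -1·90°
n=1: pose=(-5,-2,E); sL=45/106, sR=9/20; mL=927/1060, mR=-9/20; mL+mR=45/106 → advance +1; mR−mL=-351/265 → turn -1·90°
n=2: pose=(-4,-2,S); sL=90/173, sR=18/73; mL=9684/12629, mR=-18/73; mL+mR=90/173 → advance +1; mR−mL=-12798/12629 → turn -1·90°
n=3: pose=(-4,-3,W); sL=9/37, sR=9/37; mL=18/37, mR=-9/37; mL+mR=9/37 → advance +1; mR−mL=-27/37 → turn -1·90°

0 90/409 18/41 11052/16769 -18/41 -5 -3 N
1 45/106 9/20 927/1060 -9/20 -5 -2 E
2 90/173 18/73 9684/12629 -18/73 -4 -2 S
3 9/37 9/37 18/37 -9/37 -4 -3 W
final -5 -3 N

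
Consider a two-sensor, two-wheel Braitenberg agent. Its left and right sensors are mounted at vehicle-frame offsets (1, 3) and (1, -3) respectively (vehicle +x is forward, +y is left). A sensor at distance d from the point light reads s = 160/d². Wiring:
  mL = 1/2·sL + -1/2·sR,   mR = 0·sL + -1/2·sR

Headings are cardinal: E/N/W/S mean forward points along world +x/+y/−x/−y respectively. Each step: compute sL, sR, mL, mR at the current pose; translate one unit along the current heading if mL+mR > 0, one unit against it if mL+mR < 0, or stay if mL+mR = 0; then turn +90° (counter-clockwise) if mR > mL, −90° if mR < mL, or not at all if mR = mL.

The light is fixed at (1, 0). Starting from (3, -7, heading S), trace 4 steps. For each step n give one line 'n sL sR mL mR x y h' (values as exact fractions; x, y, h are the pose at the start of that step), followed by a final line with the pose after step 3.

0 160/89 32/13 -384/1157 -16/13 3 -7 S
1 80/41 16 -288/41 -8 3 -6 W
2 32/5 160/61 576/305 -80/61 4 -6 N
3 8 2 3 -1 4 -5 E
final 5 -5 S

n=0: pose=(3,-7,S); sL=160/89, sR=32/13; mL=-384/1157, mR=-16/13; mL+mR=-1808/1157 → advance -1; mR−mL=-80/89 → turn -1·90°
n=1: pose=(3,-6,W); sL=80/41, sR=16; mL=-288/41, mR=-8; mL+mR=-616/41 → advance -1; mR−mL=-40/41 → turn -1·90°
n=2: pose=(4,-6,N); sL=32/5, sR=160/61; mL=576/305, mR=-80/61; mL+mR=176/305 → advance +1; mR−mL=-16/5 → turn -1·90°
n=3: pose=(4,-5,E); sL=8, sR=2; mL=3, mR=-1; mL+mR=2 → advance +1; mR−mL=-4 → turn -1·90°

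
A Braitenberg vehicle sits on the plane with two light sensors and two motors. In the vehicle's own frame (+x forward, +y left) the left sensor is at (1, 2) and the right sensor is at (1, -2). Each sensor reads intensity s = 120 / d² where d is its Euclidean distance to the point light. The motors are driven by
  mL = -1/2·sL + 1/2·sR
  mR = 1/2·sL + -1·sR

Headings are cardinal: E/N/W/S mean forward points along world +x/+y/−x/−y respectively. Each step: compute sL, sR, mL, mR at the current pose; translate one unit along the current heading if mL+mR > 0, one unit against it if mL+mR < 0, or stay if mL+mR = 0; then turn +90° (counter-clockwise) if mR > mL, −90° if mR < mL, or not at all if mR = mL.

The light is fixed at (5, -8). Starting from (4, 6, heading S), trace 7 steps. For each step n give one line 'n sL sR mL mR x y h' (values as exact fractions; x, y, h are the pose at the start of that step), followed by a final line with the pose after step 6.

0 12/17 60/89 -24/1513 -486/1513 4 6 S
1 120/173 120/293 -7200/50689 -3180/50689 4 7 W
2 3/5 3/5 0 -3/10 5 7 S
3 120/197 24/65 -1536/12805 -828/12805 5 8 W
4 20/39 60/113 40/4407 -1210/4407 6 8 S
5 8/15 120/361 -544/5415 -356/5415 6 9 W
6 15/34 15/32 15/1088 -135/544 7 9 S
final 7 10 W

n=0: pose=(4,6,S); sL=12/17, sR=60/89; mL=-24/1513, mR=-486/1513; mL+mR=-30/89 → advance -1; mR−mL=-462/1513 → turn -1·90°
n=1: pose=(4,7,W); sL=120/173, sR=120/293; mL=-7200/50689, mR=-3180/50689; mL+mR=-60/293 → advance -1; mR−mL=4020/50689 → turn +1·90°
n=2: pose=(5,7,S); sL=3/5, sR=3/5; mL=0, mR=-3/10; mL+mR=-3/10 → advance -1; mR−mL=-3/10 → turn -1·90°
n=3: pose=(5,8,W); sL=120/197, sR=24/65; mL=-1536/12805, mR=-828/12805; mL+mR=-12/65 → advance -1; mR−mL=708/12805 → turn +1·90°
n=4: pose=(6,8,S); sL=20/39, sR=60/113; mL=40/4407, mR=-1210/4407; mL+mR=-30/113 → advance -1; mR−mL=-1250/4407 → turn -1·90°
n=5: pose=(6,9,W); sL=8/15, sR=120/361; mL=-544/5415, mR=-356/5415; mL+mR=-60/361 → advance -1; mR−mL=188/5415 → turn +1·90°
n=6: pose=(7,9,S); sL=15/34, sR=15/32; mL=15/1088, mR=-135/544; mL+mR=-15/64 → advance -1; mR−mL=-285/1088 → turn -1·90°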